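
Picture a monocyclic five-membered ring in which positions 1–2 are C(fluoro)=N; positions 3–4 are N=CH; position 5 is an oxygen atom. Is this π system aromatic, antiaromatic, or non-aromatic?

Aromatic

Check conjugation: every atom in a ring double bond is sp² and brings one electron to the p orbital; each =N– nitrogen is pyridine-type (lone pair in the sp² plane, one electron in the p orbital); the oxygen donates one lone pair from its p orbital — every position has a p orbital, so the cyclic π system is continuous.
π-electron count: 2 × 2 = 4 from the double-bond units + 2 from the O atom = 6.
With 6 π electrons (n = 1), the Hückel 4n+2 condition holds.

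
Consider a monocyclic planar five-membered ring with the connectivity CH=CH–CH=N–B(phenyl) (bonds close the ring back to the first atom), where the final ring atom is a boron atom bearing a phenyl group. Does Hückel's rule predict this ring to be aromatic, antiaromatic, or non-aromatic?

Every ring atom contributes a p orbital perpendicular to the ring (each doubly-bonded ring atom is sp² with one p-orbital electron; each =N– nitrogen is pyridine-type (lone pair in the sp² plane, one electron in the p orbital); the boron has an empty p orbital), so the π system is cyclic and fully conjugated.
π-electron count: 2 × 2 = 4 from the double-bond units + 0 from the B(phenyl) atom = 4.
A 4n π count (4, n = 1) in a planar conjugated ring means antiaromatic.

Antiaromatic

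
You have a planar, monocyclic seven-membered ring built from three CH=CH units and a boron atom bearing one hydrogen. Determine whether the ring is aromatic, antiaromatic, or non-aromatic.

All ring atoms are sp² and supply a p orbital to the ring (every atom in a ring double bond is sp² and brings one electron to the p orbital; the boron has an empty p orbital); the conjugation is uninterrupted.
Counting π electrons: 3 × 2 = 6 from the double-bond units + 0 from the BH atom = 6.
Since 6 = 4·1 + 2, the ring meets the 4n+2 criterion.

Aromatic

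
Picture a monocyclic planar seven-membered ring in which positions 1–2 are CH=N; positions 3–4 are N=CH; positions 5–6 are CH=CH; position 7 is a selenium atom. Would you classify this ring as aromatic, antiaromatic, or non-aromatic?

Every ring atom contributes a p orbital perpendicular to the ring (every atom in a ring double bond is sp² and brings one electron to the p orbital; each =N– nitrogen is pyridine-type (lone pair in the sp² plane, one electron in the p orbital); the selenium donates one lone pair from its p orbital), so the π system is cyclic and fully conjugated.
Counting π electrons: 3 × 2 = 6 from the double-bond units + 2 from the Se atom = 8.
8 = 4(2); a planar, fully conjugated 4n system is antiaromatic.

Antiaromatic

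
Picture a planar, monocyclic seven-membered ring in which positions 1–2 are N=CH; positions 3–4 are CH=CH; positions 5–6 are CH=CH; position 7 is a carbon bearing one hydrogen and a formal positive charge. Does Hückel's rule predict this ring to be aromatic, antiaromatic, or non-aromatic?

Every ring atom contributes a p orbital perpendicular to the ring (the double-bond atoms are sp², each contributing one p electron; each =N– nitrogen is pyridine-type (lone pair in the sp² plane, one electron in the p orbital); the carbocation has an empty p orbital), so the π system is cyclic and fully conjugated.
Counting π electrons: 3 × 2 = 6 from the double-bond units + 0 from the CH(+) atom = 6.
With 6 π electrons (n = 1), the Hückel 4n+2 condition holds.

Aromatic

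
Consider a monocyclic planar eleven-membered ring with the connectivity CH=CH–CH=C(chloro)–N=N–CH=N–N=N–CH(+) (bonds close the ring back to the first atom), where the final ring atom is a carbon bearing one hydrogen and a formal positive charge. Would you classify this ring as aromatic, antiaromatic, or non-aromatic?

Every ring atom contributes a p orbital perpendicular to the ring (each doubly-bonded ring atom is sp² with one p-orbital electron; each sp² =N– keeps its lone pair in-plane and puts one electron into the π system; the carbocation has an empty p orbital), so the π system is cyclic and fully conjugated.
Adding the contributions, 5 × 2 = 10 from the double-bond units + 0 from the CH(+) atom = 10.
With 10 π electrons (n = 2), the Hückel 4n+2 condition holds.

Aromatic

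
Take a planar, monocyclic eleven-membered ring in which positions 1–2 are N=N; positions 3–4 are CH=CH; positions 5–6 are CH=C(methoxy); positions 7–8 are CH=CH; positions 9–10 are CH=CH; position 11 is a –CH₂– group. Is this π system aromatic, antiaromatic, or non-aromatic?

At the CH2 position, the tetrahedral CH₂ carbon is sp³ and has no p orbital in the ring π system; the ring's p-orbital overlap is broken there.
Hückel's rule only applies to fully conjugated rings, so this one is simply non-aromatic.

Non-aromatic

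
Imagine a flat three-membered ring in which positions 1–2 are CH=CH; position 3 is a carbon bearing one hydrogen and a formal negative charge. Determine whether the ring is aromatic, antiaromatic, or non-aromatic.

Antiaromatic

Every ring atom contributes a p orbital perpendicular to the ring (every atom in a ring double bond is sp² and brings one electron to the p orbital; the carbanion's lone pair occupies the p orbital), so the π system is cyclic and fully conjugated.
π-electron count: 1 × 2 = 2 from the double-bond unit + 2 from the CH(-) atom = 4.
A 4n π count (4, n = 1) in a planar conjugated ring means antiaromatic.
(This ring is the cyclopropenyl anion.)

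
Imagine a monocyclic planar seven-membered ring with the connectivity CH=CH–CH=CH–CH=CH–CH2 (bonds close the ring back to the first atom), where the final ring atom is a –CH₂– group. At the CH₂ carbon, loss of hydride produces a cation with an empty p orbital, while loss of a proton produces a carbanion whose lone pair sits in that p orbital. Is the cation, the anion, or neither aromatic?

In both ions every ring atom is sp² and contributes a p orbital, so both rings are fully conjugated.
Cation: 3 × 2 + 0 = 6 π electrons → 4(1)+2, aromatic.
Anion: 3 × 2 + 2 = 8 π electrons → 4(2), antiaromatic.

The cation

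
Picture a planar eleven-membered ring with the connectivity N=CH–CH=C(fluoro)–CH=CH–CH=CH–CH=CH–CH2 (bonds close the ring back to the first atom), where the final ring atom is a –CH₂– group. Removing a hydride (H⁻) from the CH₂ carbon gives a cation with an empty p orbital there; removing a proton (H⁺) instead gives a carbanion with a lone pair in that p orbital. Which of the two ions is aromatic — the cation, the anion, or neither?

The cation

In either ion the ring is fully conjugated: every atom, including the new sp² carbon, supplies a p orbital.
Cation: 5 × 2 + 0 = 10 π electrons → 4(2)+2, aromatic.
Anion: 5 × 2 + 2 = 12 π electrons → 4(3), antiaromatic.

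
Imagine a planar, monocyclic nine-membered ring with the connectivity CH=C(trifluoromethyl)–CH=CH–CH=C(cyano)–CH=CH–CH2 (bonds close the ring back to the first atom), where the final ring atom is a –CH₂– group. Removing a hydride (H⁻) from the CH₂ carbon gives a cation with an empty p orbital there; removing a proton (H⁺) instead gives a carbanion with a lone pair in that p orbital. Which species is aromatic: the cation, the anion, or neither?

In either ion the ring is fully conjugated: every atom, including the new sp² carbon, supplies a p orbital.
Cation: 4 × 2 + 0 = 8 π electrons → 4(2), antiaromatic.
Anion: 4 × 2 + 2 = 10 π electrons → 4(2)+2, aromatic.

The anion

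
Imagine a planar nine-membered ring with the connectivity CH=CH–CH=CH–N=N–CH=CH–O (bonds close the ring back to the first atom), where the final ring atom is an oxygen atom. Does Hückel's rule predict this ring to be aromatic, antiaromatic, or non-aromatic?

Aromatic

Every ring atom contributes a p orbital perpendicular to the ring (each doubly-bonded ring atom is sp² with one p-orbital electron; each sp² =N– keeps its lone pair in-plane and puts one electron into the π system; the oxygen donates one lone pair from its p orbital), so the π system is cyclic and fully conjugated.
Tallying contributions gives 4 × 2 = 8 from the double-bond units + 2 from the O atom = 10.
10 = 4(2) + 2, which satisfies Hückel's 4n+2 rule.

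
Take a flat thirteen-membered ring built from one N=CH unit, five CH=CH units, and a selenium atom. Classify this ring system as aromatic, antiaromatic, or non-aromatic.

Every ring atom contributes a p orbital perpendicular to the ring (the double-bond atoms are sp², each contributing one p electron; each sp² =N– keeps its lone pair in-plane and puts one electron into the π system; the selenium donates one lone pair from its p orbital), so the π system is cyclic and fully conjugated.
π-electron count: 6 × 2 = 12 from the double-bond units + 2 from the Se atom = 14.
Since 14 = 4·3 + 2, the ring meets the 4n+2 criterion.

Aromatic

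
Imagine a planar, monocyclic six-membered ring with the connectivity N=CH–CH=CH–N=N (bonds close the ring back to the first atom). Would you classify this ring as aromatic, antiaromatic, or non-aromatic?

Check conjugation: each doubly-bonded ring atom is sp² with one p-orbital electron; each =N– nitrogen is pyridine-type (lone pair in the sp² plane, one electron in the p orbital) — every position has a p orbital, so the cyclic π system is continuous.
Tallying contributions gives 3 × 2 = 6 from the 3 double-bond units.
6 = 4(1) + 2, which satisfies Hückel's 4n+2 rule.

Aromatic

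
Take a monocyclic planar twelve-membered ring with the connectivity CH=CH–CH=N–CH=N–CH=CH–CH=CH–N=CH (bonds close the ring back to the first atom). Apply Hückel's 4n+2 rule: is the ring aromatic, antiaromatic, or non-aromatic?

The p orbitals form a continuous loop: every atom in a ring double bond is sp² and brings one electron to the p orbital; each sp² =N– keeps its lone pair in-plane and puts one electron into the π system. The ring is fully conjugated.
Counting π electrons: 6 × 2 = 12 from the 6 double-bond units.
A 4n π count (12, n = 3) in a planar conjugated ring means antiaromatic.

Antiaromatic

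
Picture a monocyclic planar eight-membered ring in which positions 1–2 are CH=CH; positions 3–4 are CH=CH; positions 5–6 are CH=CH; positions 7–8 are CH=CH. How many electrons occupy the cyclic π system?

8

Every ring atom contributes a p orbital perpendicular to the ring (each doubly-bonded ring atom is sp² with one p-orbital electron), so the π system is cyclic and fully conjugated.
π-electron count: 4 × 2 = 8 from the 4 double-bond units.
This is cyclooctatetraene.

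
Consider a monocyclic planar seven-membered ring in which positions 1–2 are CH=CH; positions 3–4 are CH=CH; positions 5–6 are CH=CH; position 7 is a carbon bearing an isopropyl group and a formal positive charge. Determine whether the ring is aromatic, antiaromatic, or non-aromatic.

Every ring atom contributes a p orbital perpendicular to the ring (each doubly-bonded ring atom is sp² with one p-orbital electron; the carbocation has an empty p orbital), so the π system is cyclic and fully conjugated.
Adding the contributions, 3 × 2 = 6 from the double-bond units + 0 from the C(isopropyl)(+) atom = 6.
With 6 π electrons (n = 1), the Hückel 4n+2 condition holds.

Aromatic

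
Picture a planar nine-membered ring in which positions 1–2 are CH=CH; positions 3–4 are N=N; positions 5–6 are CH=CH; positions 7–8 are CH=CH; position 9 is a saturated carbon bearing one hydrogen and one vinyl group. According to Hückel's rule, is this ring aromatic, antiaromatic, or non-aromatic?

Non-aromatic

The CH(vinyl) carbon is saturated: that saturated carbon is sp³ and has no p orbital in the ring π system. Conjugation is not continuous around the ring.
Hückel's rule only applies to fully conjugated rings, so this one is simply non-aromatic.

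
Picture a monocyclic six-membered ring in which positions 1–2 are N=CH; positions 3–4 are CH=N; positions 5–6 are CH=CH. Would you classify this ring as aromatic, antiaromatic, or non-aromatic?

Check conjugation: each doubly-bonded ring atom is sp² with one p-orbital electron; each =N– nitrogen is pyridine-type (lone pair in the sp² plane, one electron in the p orbital) — every position has a p orbital, so the cyclic π system is continuous.
π-electron count: 3 × 2 = 6 from the 3 double-bond units.
Since 6 = 4·1 + 2, the ring meets the 4n+2 criterion.

Aromatic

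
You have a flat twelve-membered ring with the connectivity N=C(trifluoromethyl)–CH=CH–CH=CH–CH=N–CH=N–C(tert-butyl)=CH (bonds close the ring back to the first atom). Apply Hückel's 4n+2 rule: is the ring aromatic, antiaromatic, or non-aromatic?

Every ring atom contributes a p orbital perpendicular to the ring (the double-bond atoms are sp², each contributing one p electron; each =N– nitrogen is pyridine-type (lone pair in the sp² plane, one electron in the p orbital)), so the π system is cyclic and fully conjugated.
Adding the contributions, 6 × 2 = 12 from the 6 double-bond units.
12 is a 4n count (n = 3), so the planar conjugated ring is antiaromatic.

Antiaromatic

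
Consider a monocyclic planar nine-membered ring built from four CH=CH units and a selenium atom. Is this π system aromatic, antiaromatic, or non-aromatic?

Aromatic

Every ring atom contributes a p orbital perpendicular to the ring (each doubly-bonded ring atom is sp² with one p-orbital electron; the selenium donates one lone pair from its p orbital), so the π system is cyclic and fully conjugated.
Tallying contributions gives 4 × 2 = 8 from the double-bond units + 2 from the Se atom = 10.
That gives a 4n+2 count (10, n = 2).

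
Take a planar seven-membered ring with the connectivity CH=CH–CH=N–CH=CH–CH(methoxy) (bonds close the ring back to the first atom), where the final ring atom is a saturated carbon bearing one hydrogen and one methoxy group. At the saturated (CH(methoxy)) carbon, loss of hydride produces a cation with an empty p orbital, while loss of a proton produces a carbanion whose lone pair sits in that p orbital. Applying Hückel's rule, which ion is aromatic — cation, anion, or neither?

In both ions every ring atom is sp² and contributes a p orbital, so both rings are fully conjugated.
Cation: 3 × 2 + 0 = 6 π electrons → 4(1)+2, aromatic.
Anion: 3 × 2 + 2 = 8 π electrons → 4(2), antiaromatic.

The cation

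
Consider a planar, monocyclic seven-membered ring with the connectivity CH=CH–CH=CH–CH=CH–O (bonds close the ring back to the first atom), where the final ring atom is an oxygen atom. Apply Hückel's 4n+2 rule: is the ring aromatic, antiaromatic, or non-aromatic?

Check conjugation: every atom in a ring double bond is sp² and brings one electron to the p orbital; the oxygen donates one lone pair from its p orbital — every position has a p orbital, so the cyclic π system is continuous.
Tallying contributions gives 3 × 2 = 6 from the double-bond units + 2 from the O atom = 8.
8 = 4(2); a planar, fully conjugated 4n system is antiaromatic.

Antiaromatic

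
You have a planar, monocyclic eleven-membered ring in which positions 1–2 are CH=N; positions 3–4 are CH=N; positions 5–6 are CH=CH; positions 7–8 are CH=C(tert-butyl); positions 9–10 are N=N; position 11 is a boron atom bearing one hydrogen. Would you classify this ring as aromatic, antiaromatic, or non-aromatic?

Aromatic

All ring atoms are sp² and supply a p orbital to the ring (the double-bond atoms are sp², each contributing one p electron; each sp² =N– keeps its lone pair in-plane and puts one electron into the π system; the boron has an empty p orbital); the conjugation is uninterrupted.
Counting π electrons: 5 × 2 = 10 from the double-bond units + 0 from the BH atom = 10.
10 = 4(2) + 2, which satisfies Hückel's 4n+2 rule.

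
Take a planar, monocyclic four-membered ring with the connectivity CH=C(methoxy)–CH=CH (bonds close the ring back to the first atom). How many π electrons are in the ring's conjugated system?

4

The p orbitals form a continuous loop: each doubly-bonded ring atom is sp² with one p-orbital electron. The ring is fully conjugated.
Tallying contributions gives 2 × 2 = 4 from the 2 double-bond units.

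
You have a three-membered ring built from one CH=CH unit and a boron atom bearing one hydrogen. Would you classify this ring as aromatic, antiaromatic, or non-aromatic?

Every ring atom contributes a p orbital perpendicular to the ring (the double-bond atoms are sp², each contributing one p electron; the boron has an empty p orbital), so the π system is cyclic and fully conjugated.
Counting π electrons: 1 × 2 = 2 from the double-bond unit + 0 from the BH atom = 2.
That gives a 4n+2 count (2, n = 0).

Aromatic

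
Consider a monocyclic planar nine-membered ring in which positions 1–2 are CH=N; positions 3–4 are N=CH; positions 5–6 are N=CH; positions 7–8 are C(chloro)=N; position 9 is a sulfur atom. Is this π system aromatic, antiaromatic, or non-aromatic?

Check conjugation: every atom in a ring double bond is sp² and brings one electron to the p orbital; each sp² =N– keeps its lone pair in-plane and puts one electron into the π system; the sulfur donates one lone pair from its p orbital — every position has a p orbital, so the cyclic π system is continuous.
Adding the contributions, 4 × 2 = 8 from the double-bond units + 2 from the S atom = 10.
10 = 4(2) + 2, which satisfies Hückel's 4n+2 rule.

Aromatic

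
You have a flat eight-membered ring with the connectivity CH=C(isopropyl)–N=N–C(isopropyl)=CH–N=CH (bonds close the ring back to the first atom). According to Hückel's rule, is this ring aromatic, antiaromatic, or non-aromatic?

Every ring atom contributes a p orbital perpendicular to the ring (each doubly-bonded ring atom is sp² with one p-orbital electron; each =N– nitrogen is pyridine-type (lone pair in the sp² plane, one electron in the p orbital)), so the π system is cyclic and fully conjugated.
Adding the contributions, 4 × 2 = 8 from the 4 double-bond units.
8 = 4(2); a planar, fully conjugated 4n system is antiaromatic.

Antiaromatic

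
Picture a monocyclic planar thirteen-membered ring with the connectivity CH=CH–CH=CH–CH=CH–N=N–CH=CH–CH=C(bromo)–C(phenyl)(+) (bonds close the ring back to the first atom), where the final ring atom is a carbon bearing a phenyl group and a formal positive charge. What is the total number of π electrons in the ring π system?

12

The p orbitals form a continuous loop: the double-bond atoms are sp², each contributing one p electron; each =N– nitrogen is pyridine-type (lone pair in the sp² plane, one electron in the p orbital); the carbocation has an empty p orbital. The ring is fully conjugated.
Tallying contributions gives 6 × 2 = 12 from the double-bond units + 0 from the C(phenyl)(+) atom = 12.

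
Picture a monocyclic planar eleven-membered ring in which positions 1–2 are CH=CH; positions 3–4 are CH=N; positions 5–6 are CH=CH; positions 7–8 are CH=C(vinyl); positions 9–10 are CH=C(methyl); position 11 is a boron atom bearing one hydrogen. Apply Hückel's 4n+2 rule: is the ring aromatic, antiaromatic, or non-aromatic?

Aromatic

The p orbitals form a continuous loop: the double-bond atoms are sp², each contributing one p electron; each =N– nitrogen is pyridine-type (lone pair in the sp² plane, one electron in the p orbital); the boron has an empty p orbital. The ring is fully conjugated.
π-electron count: 5 × 2 = 10 from the double-bond units + 0 from the BH atom = 10.
10 = 4(2) + 2, which satisfies Hückel's 4n+2 rule.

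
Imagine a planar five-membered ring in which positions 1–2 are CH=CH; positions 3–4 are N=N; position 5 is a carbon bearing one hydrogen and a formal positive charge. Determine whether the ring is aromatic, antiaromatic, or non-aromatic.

Antiaromatic

All ring atoms are sp² and supply a p orbital to the ring (the double-bond atoms are sp², each contributing one p electron; each =N– nitrogen is pyridine-type (lone pair in the sp² plane, one electron in the p orbital); the carbocation has an empty p orbital); the conjugation is uninterrupted.
π-electron count: 2 × 2 = 4 from the double-bond units + 0 from the CH(+) atom = 4.
A 4n π count (4, n = 1) in a planar conjugated ring means antiaromatic.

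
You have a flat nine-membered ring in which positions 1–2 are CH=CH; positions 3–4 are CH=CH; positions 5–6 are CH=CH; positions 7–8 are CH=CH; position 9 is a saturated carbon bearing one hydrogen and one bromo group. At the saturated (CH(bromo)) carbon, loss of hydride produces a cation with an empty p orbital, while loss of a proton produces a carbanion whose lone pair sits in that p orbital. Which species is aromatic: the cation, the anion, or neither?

The anion

Once that carbon is sp², every ring atom has a p orbital and both ions are fully conjugated.
Cation: 4 × 2 + 0 = 8 π electrons → 4(2), antiaromatic.
Anion: 4 × 2 + 2 = 10 π electrons → 4(2)+2, aromatic.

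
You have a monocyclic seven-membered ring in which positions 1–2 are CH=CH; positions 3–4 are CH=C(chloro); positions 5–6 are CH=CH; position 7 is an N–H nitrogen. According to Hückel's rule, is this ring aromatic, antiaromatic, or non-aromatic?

All ring atoms are sp² and supply a p orbital to the ring (every atom in a ring double bond is sp² and brings one electron to the p orbital; the pyrrole-type nitrogen donates its lone pair from the p orbital); the conjugation is uninterrupted.
Adding the contributions, 3 × 2 = 6 from the double-bond units + 2 from the NH atom = 8.
8 is a 4n count (n = 2), so the planar conjugated ring is antiaromatic.

Antiaromatic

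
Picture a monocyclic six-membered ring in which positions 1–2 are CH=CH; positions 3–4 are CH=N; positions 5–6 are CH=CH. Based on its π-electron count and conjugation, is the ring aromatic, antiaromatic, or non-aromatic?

All ring atoms are sp² and supply a p orbital to the ring (the double-bond atoms are sp², each contributing one p electron; each =N– nitrogen is pyridine-type (lone pair in the sp² plane, one electron in the p orbital)); the conjugation is uninterrupted.
Tallying contributions gives 3 × 2 = 6 from the 3 double-bond units.
With 6 π electrons (n = 1), the Hückel 4n+2 condition holds.

Aromatic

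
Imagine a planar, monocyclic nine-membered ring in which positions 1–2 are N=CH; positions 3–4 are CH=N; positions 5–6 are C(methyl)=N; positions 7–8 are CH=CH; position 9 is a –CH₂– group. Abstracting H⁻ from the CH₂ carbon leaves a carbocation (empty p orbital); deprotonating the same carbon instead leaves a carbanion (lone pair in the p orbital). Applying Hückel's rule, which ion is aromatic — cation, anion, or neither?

In both ions every ring atom is sp² and contributes a p orbital, so both rings are fully conjugated.
Cation: 4 × 2 + 0 = 8 π electrons → 4(2), antiaromatic.
Anion: 4 × 2 + 2 = 10 π electrons → 4(2)+2, aromatic.

The anion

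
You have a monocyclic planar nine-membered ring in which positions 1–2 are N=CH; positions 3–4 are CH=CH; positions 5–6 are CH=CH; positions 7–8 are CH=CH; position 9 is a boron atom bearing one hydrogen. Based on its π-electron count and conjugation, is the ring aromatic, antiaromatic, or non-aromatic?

Antiaromatic

The p orbitals form a continuous loop: the double-bond atoms are sp², each contributing one p electron; the doubly-bonded nitrogens are pyridine-type — their lone pairs lie in the ring plane, leaving one electron in the p orbital; the boron has an empty p orbital. The ring is fully conjugated.
Adding the contributions, 4 × 2 = 8 from the double-bond units + 0 from the BH atom = 8.
With 8 = 4·2 π electrons, Hückel's rule classifies the planar ring as antiaromatic.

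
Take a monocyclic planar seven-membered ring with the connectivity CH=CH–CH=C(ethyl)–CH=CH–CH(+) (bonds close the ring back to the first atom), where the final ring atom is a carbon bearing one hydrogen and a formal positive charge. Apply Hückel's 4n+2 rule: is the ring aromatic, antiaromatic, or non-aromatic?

Check conjugation: the double-bond atoms are sp², each contributing one p electron; the carbocation has an empty p orbital — every position has a p orbital, so the cyclic π system is continuous.
Adding the contributions, 3 × 2 = 6 from the double-bond units + 0 from the CH(+) atom = 6.
6 = 4(1) + 2, which satisfies Hückel's 4n+2 rule.

Aromatic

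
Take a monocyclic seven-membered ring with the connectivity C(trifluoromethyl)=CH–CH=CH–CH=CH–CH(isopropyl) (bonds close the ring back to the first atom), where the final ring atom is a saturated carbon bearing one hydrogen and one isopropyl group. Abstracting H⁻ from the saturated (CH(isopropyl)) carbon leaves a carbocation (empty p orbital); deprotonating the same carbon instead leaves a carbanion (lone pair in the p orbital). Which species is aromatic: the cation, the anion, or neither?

In either ion the ring is fully conjugated: every atom, including the new sp² carbon, supplies a p orbital.
Cation: 3 × 2 + 0 = 6 π electrons → 4(1)+2, aromatic.
Anion: 3 × 2 + 2 = 8 π electrons → 4(2), antiaromatic.

The cation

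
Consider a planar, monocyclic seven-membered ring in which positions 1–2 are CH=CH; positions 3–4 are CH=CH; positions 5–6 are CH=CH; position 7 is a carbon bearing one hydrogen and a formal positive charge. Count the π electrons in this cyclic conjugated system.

The p orbitals form a continuous loop: the double-bond atoms are sp², each contributing one p electron; the carbocation has an empty p orbital. The ring is fully conjugated.
Adding the contributions, 3 × 2 = 6 from the double-bond units + 0 from the CH(+) atom = 6.
(The species described is the tropylium cation.)

6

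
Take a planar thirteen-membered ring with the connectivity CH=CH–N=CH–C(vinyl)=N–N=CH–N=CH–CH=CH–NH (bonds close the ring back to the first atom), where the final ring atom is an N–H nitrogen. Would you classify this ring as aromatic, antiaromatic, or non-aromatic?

The p orbitals form a continuous loop: each doubly-bonded ring atom is sp² with one p-orbital electron; each =N– nitrogen is pyridine-type (lone pair in the sp² plane, one electron in the p orbital); the pyrrole-type nitrogen donates its lone pair from the p orbital. The ring is fully conjugated.
Counting π electrons: 6 × 2 = 12 from the double-bond units + 2 from the NH atom = 14.
14 = 4(3) + 2, which satisfies Hückel's 4n+2 rule.

Aromatic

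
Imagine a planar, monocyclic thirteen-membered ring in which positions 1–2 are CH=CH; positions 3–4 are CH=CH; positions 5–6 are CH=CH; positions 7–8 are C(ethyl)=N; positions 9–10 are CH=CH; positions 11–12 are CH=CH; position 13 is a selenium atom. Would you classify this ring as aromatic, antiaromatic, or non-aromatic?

Aromatic

Every ring atom contributes a p orbital perpendicular to the ring (the double-bond atoms are sp², each contributing one p electron; each =N– nitrogen is pyridine-type (lone pair in the sp² plane, one electron in the p orbital); the selenium donates one lone pair from its p orbital), so the π system is cyclic and fully conjugated.
Adding the contributions, 6 × 2 = 12 from the double-bond units + 2 from the Se atom = 14.
14 = 4(3) + 2, which satisfies Hückel's 4n+2 rule.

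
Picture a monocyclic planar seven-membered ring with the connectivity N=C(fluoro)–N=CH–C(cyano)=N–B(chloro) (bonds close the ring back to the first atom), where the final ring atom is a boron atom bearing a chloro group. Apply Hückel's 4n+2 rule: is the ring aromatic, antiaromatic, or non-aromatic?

Aromatic

All ring atoms are sp² and supply a p orbital to the ring (each doubly-bonded ring atom is sp² with one p-orbital electron; each =N– nitrogen is pyridine-type (lone pair in the sp² plane, one electron in the p orbital); the boron has an empty p orbital); the conjugation is uninterrupted.
Tallying contributions gives 3 × 2 = 6 from the double-bond units + 0 from the B(chloro) atom = 6.
That gives a 4n+2 count (6, n = 1).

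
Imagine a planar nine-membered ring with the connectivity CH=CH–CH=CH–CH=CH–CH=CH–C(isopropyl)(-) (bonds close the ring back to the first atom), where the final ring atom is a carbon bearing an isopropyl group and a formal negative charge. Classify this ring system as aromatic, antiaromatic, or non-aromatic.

Check conjugation: every atom in a ring double bond is sp² and brings one electron to the p orbital; the carbanion's lone pair occupies the p orbital — every position has a p orbital, so the cyclic π system is continuous.
Tallying contributions gives 4 × 2 = 8 from the double-bond units + 2 from the C(isopropyl)(-) atom = 10.
10 = 4(2) + 2, which satisfies Hückel's 4n+2 rule.

Aromatic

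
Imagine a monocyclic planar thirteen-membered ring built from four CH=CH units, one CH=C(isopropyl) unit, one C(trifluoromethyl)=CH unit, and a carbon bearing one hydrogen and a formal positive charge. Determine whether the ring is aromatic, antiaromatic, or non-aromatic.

Check conjugation: every atom in a ring double bond is sp² and brings one electron to the p orbital; the carbocation has an empty p orbital — every position has a p orbital, so the cyclic π system is continuous.
Tallying contributions gives 6 × 2 = 12 from the double-bond units + 0 from the CH(+) atom = 12.
With 12 = 4·3 π electrons, Hückel's rule classifies the planar ring as antiaromatic.

Antiaromatic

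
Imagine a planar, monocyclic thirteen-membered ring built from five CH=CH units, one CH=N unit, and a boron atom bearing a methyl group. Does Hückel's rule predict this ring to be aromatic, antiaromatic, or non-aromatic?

Antiaromatic

All ring atoms are sp² and supply a p orbital to the ring (every atom in a ring double bond is sp² and brings one electron to the p orbital; the doubly-bonded nitrogens are pyridine-type — their lone pairs lie in the ring plane, leaving one electron in the p orbital; the boron has an empty p orbital); the conjugation is uninterrupted.
Counting π electrons: 6 × 2 = 12 from the double-bond units + 0 from the B(methyl) atom = 12.
A 4n π count (12, n = 3) in a planar conjugated ring means antiaromatic.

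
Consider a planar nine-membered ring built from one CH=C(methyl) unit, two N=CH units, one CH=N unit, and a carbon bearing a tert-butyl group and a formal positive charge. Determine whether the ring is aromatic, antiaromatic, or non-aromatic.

Check conjugation: each doubly-bonded ring atom is sp² with one p-orbital electron; each sp² =N– keeps its lone pair in-plane and puts one electron into the π system; the carbocation has an empty p orbital — every position has a p orbital, so the cyclic π system is continuous.
π-electron count: 4 × 2 = 8 from the double-bond units + 0 from the C(tert-butyl)(+) atom = 8.
8 is a 4n count (n = 2), so the planar conjugated ring is antiaromatic.

Antiaromatic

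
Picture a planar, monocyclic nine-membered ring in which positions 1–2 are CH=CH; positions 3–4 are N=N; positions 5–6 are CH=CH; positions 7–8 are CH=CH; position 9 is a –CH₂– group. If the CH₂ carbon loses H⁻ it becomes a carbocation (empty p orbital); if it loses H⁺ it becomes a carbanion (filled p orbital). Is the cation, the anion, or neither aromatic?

The anion

Once that carbon is sp², every ring atom has a p orbital and both ions are fully conjugated.
Cation: 4 × 2 + 0 = 8 π electrons → 4(2), antiaromatic.
Anion: 4 × 2 + 2 = 10 π electrons → 4(2)+2, aromatic.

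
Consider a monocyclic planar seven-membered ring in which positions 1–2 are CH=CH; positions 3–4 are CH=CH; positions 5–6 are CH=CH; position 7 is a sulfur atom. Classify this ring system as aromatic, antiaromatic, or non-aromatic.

Antiaromatic

Every ring atom contributes a p orbital perpendicular to the ring (the double-bond atoms are sp², each contributing one p electron; the sulfur donates one lone pair from its p orbital), so the π system is cyclic and fully conjugated.
π-electron count: 3 × 2 = 6 from the double-bond units + 2 from the S atom = 8.
A 4n π count (8, n = 2) in a planar conjugated ring means antiaromatic.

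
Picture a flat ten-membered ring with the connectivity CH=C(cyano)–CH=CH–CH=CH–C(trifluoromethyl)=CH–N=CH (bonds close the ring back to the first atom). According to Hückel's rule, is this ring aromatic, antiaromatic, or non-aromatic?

All ring atoms are sp² and supply a p orbital to the ring (each doubly-bonded ring atom is sp² with one p-orbital electron; each =N– nitrogen is pyridine-type (lone pair in the sp² plane, one electron in the p orbital)); the conjugation is uninterrupted.
Tallying contributions gives 5 × 2 = 10 from the 5 double-bond units.
10 = 4(2) + 2, which satisfies Hückel's 4n+2 rule.

Aromatic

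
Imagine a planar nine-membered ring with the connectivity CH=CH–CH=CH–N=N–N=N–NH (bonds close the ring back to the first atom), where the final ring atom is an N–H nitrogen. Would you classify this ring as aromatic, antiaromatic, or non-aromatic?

All ring atoms are sp² and supply a p orbital to the ring (the double-bond atoms are sp², each contributing one p electron; each =N– nitrogen is pyridine-type (lone pair in the sp² plane, one electron in the p orbital); the pyrrole-type nitrogen donates its lone pair from the p orbital); the conjugation is uninterrupted.
Adding the contributions, 4 × 2 = 8 from the double-bond units + 2 from the NH atom = 10.
With 10 π electrons (n = 2), the Hückel 4n+2 condition holds.

Aromatic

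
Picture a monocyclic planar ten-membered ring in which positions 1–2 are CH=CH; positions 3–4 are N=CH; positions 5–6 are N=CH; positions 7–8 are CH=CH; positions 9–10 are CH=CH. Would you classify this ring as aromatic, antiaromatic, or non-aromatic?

Check conjugation: the double-bond atoms are sp², each contributing one p electron; the doubly-bonded nitrogens are pyridine-type — their lone pairs lie in the ring plane, leaving one electron in the p orbital — every position has a p orbital, so the cyclic π system is continuous.
Adding the contributions, 5 × 2 = 10 from the 5 double-bond units.
With 10 π electrons (n = 2), the Hückel 4n+2 condition holds.

Aromatic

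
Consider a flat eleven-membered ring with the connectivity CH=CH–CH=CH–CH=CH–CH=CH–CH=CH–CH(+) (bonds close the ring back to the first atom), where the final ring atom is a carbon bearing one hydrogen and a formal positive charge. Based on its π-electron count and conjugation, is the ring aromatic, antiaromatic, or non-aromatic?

All ring atoms are sp² and supply a p orbital to the ring (every atom in a ring double bond is sp² and brings one electron to the p orbital; the carbocation has an empty p orbital); the conjugation is uninterrupted.
π-electron count: 5 × 2 = 10 from the double-bond units + 0 from the CH(+) atom = 10.
Since 10 = 4·2 + 2, the ring meets the 4n+2 criterion.

Aromatic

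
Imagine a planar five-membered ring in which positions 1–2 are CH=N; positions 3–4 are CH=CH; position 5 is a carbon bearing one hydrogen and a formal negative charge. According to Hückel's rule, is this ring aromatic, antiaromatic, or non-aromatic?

Every ring atom contributes a p orbital perpendicular to the ring (every atom in a ring double bond is sp² and brings one electron to the p orbital; each =N– nitrogen is pyridine-type (lone pair in the sp² plane, one electron in the p orbital); the carbanion's lone pair occupies the p orbital), so the π system is cyclic and fully conjugated.
Tallying contributions gives 2 × 2 = 4 from the double-bond units + 2 from the CH(-) atom = 6.
Since 6 = 4·1 + 2, the ring meets the 4n+2 criterion.

Aromatic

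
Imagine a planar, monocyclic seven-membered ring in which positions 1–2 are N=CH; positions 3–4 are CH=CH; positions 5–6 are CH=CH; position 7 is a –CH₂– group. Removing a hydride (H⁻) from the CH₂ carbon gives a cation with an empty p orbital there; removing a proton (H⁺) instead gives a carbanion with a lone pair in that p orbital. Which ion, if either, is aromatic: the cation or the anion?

The cation

Once that carbon is sp², every ring atom has a p orbital and both ions are fully conjugated.
Cation: 3 × 2 + 0 = 6 π electrons → 4(1)+2, aromatic.
Anion: 3 × 2 + 2 = 8 π electrons → 4(2), antiaromatic.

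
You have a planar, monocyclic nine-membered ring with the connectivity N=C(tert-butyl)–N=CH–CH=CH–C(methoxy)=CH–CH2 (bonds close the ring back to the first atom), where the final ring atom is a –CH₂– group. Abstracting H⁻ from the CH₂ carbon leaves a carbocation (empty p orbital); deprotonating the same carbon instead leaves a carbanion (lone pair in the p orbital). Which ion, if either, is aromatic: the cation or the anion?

Once that carbon is sp², every ring atom has a p orbital and both ions are fully conjugated.
Cation: 4 × 2 + 0 = 8 π electrons → 4(2), antiaromatic.
Anion: 4 × 2 + 2 = 10 π electrons → 4(2)+2, aromatic.

The anion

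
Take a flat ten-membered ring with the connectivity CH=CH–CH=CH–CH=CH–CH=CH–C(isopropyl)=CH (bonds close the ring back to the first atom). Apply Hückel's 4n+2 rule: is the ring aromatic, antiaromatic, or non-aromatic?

The p orbitals form a continuous loop: each doubly-bonded ring atom is sp² with one p-orbital electron. The ring is fully conjugated.
Tallying contributions gives 5 × 2 = 10 from the 5 double-bond units.
Since 10 = 4·2 + 2, the ring meets the 4n+2 criterion.

Aromatic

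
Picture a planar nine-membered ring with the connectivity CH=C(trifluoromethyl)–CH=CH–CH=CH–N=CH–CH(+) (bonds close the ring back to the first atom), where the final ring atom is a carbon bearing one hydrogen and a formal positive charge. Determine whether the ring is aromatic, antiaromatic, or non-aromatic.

Antiaromatic

Check conjugation: each doubly-bonded ring atom is sp² with one p-orbital electron; each sp² =N– keeps its lone pair in-plane and puts one electron into the π system; the carbocation has an empty p orbital — every position has a p orbital, so the cyclic π system is continuous.
π-electron count: 4 × 2 = 8 from the double-bond units + 0 from the CH(+) atom = 8.
With 8 = 4·2 π electrons, Hückel's rule classifies the planar ring as antiaromatic.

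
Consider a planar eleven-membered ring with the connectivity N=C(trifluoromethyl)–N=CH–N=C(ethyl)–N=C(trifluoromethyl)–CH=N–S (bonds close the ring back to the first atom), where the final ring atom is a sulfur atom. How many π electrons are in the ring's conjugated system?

Check conjugation: the double-bond atoms are sp², each contributing one p electron; the doubly-bonded nitrogens are pyridine-type — their lone pairs lie in the ring plane, leaving one electron in the p orbital; the sulfur donates one lone pair from its p orbital — every position has a p orbital, so the cyclic π system is continuous.
Counting π electrons: 5 × 2 = 10 from the double-bond units + 2 from the S atom = 12.

12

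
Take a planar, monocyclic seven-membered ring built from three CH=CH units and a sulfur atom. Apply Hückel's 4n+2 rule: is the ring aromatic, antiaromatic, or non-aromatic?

Antiaromatic

Check conjugation: every atom in a ring double bond is sp² and brings one electron to the p orbital; the sulfur donates one lone pair from its p orbital — every position has a p orbital, so the cyclic π system is continuous.
Counting π electrons: 3 × 2 = 6 from the double-bond units + 2 from the S atom = 8.
8 is a 4n count (n = 2), so the planar conjugated ring is antiaromatic.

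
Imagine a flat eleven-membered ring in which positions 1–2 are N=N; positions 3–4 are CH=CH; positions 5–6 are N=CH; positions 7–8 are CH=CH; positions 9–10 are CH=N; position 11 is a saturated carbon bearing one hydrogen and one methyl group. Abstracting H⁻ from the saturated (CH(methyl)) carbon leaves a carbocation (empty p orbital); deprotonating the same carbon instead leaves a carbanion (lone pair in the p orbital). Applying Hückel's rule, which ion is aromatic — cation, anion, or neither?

Once that carbon is sp², every ring atom has a p orbital and both ions are fully conjugated.
Cation: 5 × 2 + 0 = 10 π electrons → 4(2)+2, aromatic.
Anion: 5 × 2 + 2 = 12 π electrons → 4(3), antiaromatic.

The cation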